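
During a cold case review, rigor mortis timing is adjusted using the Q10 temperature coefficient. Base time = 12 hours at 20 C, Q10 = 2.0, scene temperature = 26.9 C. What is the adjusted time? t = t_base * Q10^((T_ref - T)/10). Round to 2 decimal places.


Rigor mortis time adjustment:
Exponent = (T_ref - T_actual) / 10 = (20 - 26.9) / 10 = -0.69
Q10 factor = 2.0^-0.69 = 0.61985
t_adjusted = 12 * 0.61985 = 7.44 hours

7.44


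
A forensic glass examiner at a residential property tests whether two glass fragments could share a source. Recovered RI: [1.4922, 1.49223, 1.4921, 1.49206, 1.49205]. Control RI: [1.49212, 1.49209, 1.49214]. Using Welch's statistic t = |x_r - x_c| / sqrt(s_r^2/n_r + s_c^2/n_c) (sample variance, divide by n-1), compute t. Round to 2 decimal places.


Welch's t-criterion for glass RI comparison:
Recovered mean = sum / n_r = 7.46064 / 5 = 1.492128
Control mean = sum / n_c = 4.47635 / 3 = 1.4921167
Recovered sample variance s_r^2 = 6.77e-09
Control sample variance s_c^2 = 6.33333e-10
Welch SE (unpooled) = sqrt(s_r^2/n_r + s_c^2/n_c) = sqrt(1.354e-09 + 2.11111e-10) = sqrt(1.56511e-09) = 3.95615e-05
|mean_r - mean_c| = 1.13333e-05
t = 1.13333e-05 / 3.95615e-05 = 0.29

0.29


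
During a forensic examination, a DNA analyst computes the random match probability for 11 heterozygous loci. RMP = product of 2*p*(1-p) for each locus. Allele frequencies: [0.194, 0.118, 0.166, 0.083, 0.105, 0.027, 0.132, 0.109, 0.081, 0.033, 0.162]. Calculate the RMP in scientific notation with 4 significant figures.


Computing RMP for 11 loci:
Locus 1: 2 * 0.194 * 0.806 = 0.312728
Locus 2: 2 * 0.118 * 0.882 = 0.208152
Locus 3: 2 * 0.166 * 0.834 = 0.276888
Locus 4: 2 * 0.083 * 0.917 = 0.152222
Locus 5: 2 * 0.105 * 0.895 = 0.18795
Locus 6: 2 * 0.027 * 0.973 = 0.052542
Locus 7: 2 * 0.132 * 0.868 = 0.229152
Locus 8: 2 * 0.109 * 0.891 = 0.194238
Locus 9: 2 * 0.081 * 0.919 = 0.148878
Locus 10: 2 * 0.033 * 0.967 = 0.063822
Locus 11: 2 * 0.162 * 0.838 = 0.271512
RMP = 3.111e-09

3.111e-09


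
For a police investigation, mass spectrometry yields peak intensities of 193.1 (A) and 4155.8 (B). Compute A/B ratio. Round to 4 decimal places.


Spectral peak ratio:
Peak A = 193.1 counts
Peak B = 4155.8 counts
Ratio = 193.1 / 4155.8 = 0.0465

0.0465


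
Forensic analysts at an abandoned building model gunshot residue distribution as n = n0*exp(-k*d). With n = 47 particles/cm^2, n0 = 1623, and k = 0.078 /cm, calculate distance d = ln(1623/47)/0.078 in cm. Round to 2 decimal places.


GSR distance calculation:
n0/n = 1623 / 47 = 34.531915
ln(n0/n) = 3.541884
d = 3.541884 / 0.078 = 45.41 cm

45.41


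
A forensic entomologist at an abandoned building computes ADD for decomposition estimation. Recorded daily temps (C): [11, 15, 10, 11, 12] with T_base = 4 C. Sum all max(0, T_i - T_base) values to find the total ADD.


Computing ADD day by day:
Day 1: max(0, 11 - 4) = 7
Day 2: max(0, 15 - 4) = 11
Day 3: max(0, 10 - 4) = 6
Day 4: max(0, 11 - 4) = 7
Day 5: max(0, 12 - 4) = 8
Total ADD = 39

39


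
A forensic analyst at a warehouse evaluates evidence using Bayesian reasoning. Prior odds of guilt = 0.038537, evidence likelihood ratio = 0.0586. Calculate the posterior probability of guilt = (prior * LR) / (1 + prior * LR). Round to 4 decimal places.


Bayesian evidence evaluation:
Posterior odds = prior_odds * LR = 0.038537 * 0.0586 = 0.002258268
Posterior probability = posterior_odds / (1 + posterior_odds)
= 0.002258268 / (1 + 0.002258268)
= 0.002258268 / 1.002258268
= 0.0023

0.0023


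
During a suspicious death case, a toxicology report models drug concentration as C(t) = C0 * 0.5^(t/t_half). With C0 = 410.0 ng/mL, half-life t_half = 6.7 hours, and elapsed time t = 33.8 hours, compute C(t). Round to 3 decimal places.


Drug concentration decay:
Number of half-lives = t / t_half = 33.8 / 6.7 = 5.044776
Decay factor = 0.5^5.044776 = 0.03029501
C(t) = 410.0 * 0.03029501 = 12.421 ng/mL

12.421


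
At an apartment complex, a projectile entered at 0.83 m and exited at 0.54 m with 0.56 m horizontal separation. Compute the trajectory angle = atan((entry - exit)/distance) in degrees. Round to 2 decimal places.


Bullet trajectory angle:
Height difference = 0.83 - 0.54 = 0.29 m
angle = atan(0.29 / 0.56)
angle = atan(0.517857)
angle = 27.38 degrees

27.38


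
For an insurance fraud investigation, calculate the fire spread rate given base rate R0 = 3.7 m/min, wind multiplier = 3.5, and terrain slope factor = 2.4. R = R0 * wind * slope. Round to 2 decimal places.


Fire spread rate calculation:
R = R0 * wind_factor * slope_factor
= 3.7 * 3.5 * 2.4
= 12.95 * 2.4
= 31.08 m/min

31.08


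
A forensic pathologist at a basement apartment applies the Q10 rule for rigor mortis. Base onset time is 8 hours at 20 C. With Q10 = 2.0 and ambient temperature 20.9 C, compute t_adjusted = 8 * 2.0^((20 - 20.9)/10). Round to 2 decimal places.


Rigor mortis time adjustment:
Exponent = (T_ref - T_actual) / 10 = (20 - 20.9) / 10 = -0.09
Q10 factor = 2.0^-0.09 = 0.93952
t_adjusted = 8 * 0.93952 = 7.52 hours

7.52


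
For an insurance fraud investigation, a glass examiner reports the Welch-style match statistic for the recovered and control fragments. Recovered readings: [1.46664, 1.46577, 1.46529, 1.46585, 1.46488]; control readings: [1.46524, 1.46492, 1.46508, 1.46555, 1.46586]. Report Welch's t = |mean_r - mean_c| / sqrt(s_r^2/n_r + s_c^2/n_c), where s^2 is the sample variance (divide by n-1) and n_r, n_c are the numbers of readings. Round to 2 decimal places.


Welch's t-criterion for glass RI comparison:
Recovered mean = sum / n_r = 7.32843 / 5 = 1.465686
Control mean = sum / n_c = 7.32665 / 5 = 1.46533
Recovered sample variance s_r^2 = 4.3763e-07
Control sample variance s_c^2 = 1.42e-07
Welch SE (unpooled) = sqrt(s_r^2/n_r + s_c^2/n_c) = sqrt(8.7526e-08 + 2.84e-08) = sqrt(1.15926e-07) = 0.000340479
|mean_r - mean_c| = 0.000356
t = 0.000356 / 0.000340479 = 1.05

1.05


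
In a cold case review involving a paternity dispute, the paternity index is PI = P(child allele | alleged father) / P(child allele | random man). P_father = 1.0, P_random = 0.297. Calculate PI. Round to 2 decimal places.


Paternity Index calculation:
PI = P(allele|father) / P(allele|random)
PI = 1.0 / 0.297
PI = 3.37

3.37


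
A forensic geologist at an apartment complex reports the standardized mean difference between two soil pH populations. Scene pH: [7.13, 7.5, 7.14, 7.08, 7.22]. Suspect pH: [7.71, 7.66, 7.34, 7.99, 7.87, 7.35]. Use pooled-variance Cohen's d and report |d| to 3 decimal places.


Pooled-variance Cohen's d for soil pH comparison:
Scene mean = 36.07 / 5 = 7.214
Suspect mean = 45.92 / 6 = 7.653333
Scene sample variance s_s^2 = 0.02808
Suspect sample variance s_c^2 = 0.070747
Pooled variance = ((n_s-1)*s_s^2 + (n_c-1)*s_c^2) / (n_s + n_c - 2) = 0.051784
Pooled SD = sqrt(0.051784) = 0.227561
Mean difference = -0.439333
|d| = |-0.439333| / 0.227561 = 1.931

1.931


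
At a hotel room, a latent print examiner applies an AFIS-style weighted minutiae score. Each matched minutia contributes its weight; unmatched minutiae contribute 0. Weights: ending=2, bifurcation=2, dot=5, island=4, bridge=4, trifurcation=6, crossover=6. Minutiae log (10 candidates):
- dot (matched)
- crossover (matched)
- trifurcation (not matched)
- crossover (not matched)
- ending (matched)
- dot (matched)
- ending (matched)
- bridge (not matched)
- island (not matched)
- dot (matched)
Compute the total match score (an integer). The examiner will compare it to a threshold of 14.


Weighted minutiae match score:
  dot: matched, +5 (running total 5)
  crossover: matched, +6 (running total 11)
  trifurcation: not matched, +0
  crossover: not matched, +0
  ending: matched, +2 (running total 13)
  dot: matched, +5 (running total 18)
  ending: matched, +2 (running total 20)
  bridge: not matched, +0
  island: not matched, +0
  dot: matched, +5 (running total 25)
Total score = 25
Threshold = 14; verdict = identification

25


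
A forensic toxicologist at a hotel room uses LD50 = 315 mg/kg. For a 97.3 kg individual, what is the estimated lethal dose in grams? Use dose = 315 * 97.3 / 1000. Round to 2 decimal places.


Lethal dose calculation:
Lethal dose = LD50 * body_weight / 1000
= 315 * 97.3 / 1000
= 30649.5 / 1000
= 30.65 g

30.65


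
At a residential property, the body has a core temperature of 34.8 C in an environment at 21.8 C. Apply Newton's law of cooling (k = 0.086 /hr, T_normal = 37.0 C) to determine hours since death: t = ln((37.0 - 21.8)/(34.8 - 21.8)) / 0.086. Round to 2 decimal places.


Using Newton's law of cooling:
t = ln((T_normal - T_ambient) / (T_body - T_ambient)) / k
T_normal - T_ambient = 15.2
T_body - T_ambient = 13.0
Ratio = 1.169231
ln(ratio) = 0.156346
t = 0.156346 / 0.086 = 1.82 hours

1.82


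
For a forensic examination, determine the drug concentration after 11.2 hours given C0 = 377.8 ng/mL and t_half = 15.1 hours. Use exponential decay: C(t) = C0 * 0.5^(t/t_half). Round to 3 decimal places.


Drug concentration decay:
Number of half-lives = t / t_half = 11.2 / 15.1 = 0.741722
Decay factor = 0.5^0.741722 = 0.59802512
C(t) = 377.8 * 0.59802512 = 225.934 ng/mL

225.934


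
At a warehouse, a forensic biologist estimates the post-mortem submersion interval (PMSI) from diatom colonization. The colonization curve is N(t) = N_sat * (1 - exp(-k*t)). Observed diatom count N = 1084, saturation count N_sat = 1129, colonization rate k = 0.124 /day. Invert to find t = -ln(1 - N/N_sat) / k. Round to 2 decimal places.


PMSI from diatom colonization curve:
N / N_sat = 1084 / 1129 = 0.960142
1 - N/N_sat = 0.039858
ln(1 - N/N_sat) = -3.222432
t = -ln(1 - N/N_sat) / k = -(-3.222432) / 0.124 = 25.99 days

25.99


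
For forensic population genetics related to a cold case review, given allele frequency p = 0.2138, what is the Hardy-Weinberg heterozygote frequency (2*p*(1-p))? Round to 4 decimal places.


Hardy-Weinberg heterozygote frequency:
q = 1 - p = 1 - 0.2138 = 0.7862
2pq = 2 * 0.2138 * 0.7862 = 0.3362

0.3362


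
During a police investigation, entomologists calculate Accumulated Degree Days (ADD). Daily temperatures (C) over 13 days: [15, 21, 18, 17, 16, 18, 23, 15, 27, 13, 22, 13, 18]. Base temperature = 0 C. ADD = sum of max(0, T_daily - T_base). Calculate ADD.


Computing ADD day by day:
Day 1: max(0, 15 - 0) = 15
Day 2: max(0, 21 - 0) = 21
Day 3: max(0, 18 - 0) = 18
Day 4: max(0, 17 - 0) = 17
Day 5: max(0, 16 - 0) = 16
Day 6: max(0, 18 - 0) = 18
Day 7: max(0, 23 - 0) = 23
Day 8: max(0, 15 - 0) = 15
Day 9: max(0, 27 - 0) = 27
Day 10: max(0, 13 - 0) = 13
Day 11: max(0, 22 - 0) = 22
Day 12: max(0, 13 - 0) = 13
Day 13: max(0, 18 - 0) = 18
Total ADD = 236

236


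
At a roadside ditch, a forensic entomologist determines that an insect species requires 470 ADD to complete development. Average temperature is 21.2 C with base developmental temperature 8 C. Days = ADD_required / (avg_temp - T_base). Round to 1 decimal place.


Insect development time:
Effective temperature = avg_temp - T_base = 21.2 - 8 = 13.2 C
Days = ADD / effective_temp = 470 / 13.2 = 35.6 days

35.6


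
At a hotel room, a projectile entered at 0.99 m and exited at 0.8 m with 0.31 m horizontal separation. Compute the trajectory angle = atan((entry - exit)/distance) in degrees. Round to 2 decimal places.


Bullet trajectory angle:
Height difference = 0.99 - 0.8 = 0.19 m
angle = atan(0.19 / 0.31)
angle = atan(0.612903)
angle = 31.50 degrees

31.50


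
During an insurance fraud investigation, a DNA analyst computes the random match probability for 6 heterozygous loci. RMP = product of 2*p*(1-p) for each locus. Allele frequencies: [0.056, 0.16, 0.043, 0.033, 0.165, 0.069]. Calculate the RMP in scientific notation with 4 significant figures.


Computing RMP for 6 loci:
Locus 1: 2 * 0.056 * 0.944 = 0.105728
Locus 2: 2 * 0.16 * 0.84 = 0.2688
Locus 3: 2 * 0.043 * 0.957 = 0.082302
Locus 4: 2 * 0.033 * 0.967 = 0.063822
Locus 5: 2 * 0.165 * 0.835 = 0.27555
Locus 6: 2 * 0.069 * 0.931 = 0.128478
RMP = 5.285e-06

5.285e-06


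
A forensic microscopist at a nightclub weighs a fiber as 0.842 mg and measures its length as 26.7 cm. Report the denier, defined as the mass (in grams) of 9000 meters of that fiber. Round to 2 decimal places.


Denier calculation:
Mass in grams = 0.842 mg / 1000 = 0.000842 g
Length in meters = 26.7 cm / 100 = 0.267 m
Linear density = mass / length = 0.000842 / 0.267 = 0.00315356 g/m
Denier = (g/m) * 9000 = 0.00315356 * 9000 = 28.38

28.38


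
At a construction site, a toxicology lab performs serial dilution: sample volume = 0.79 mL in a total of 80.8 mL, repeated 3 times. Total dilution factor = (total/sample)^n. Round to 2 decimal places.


Dilution factor calculation:
Single dilution = V_total / V_sample = 80.8 / 0.79 ≈ 102.278481
Number of dilutions = 3
Total DF = (80.8 / 0.79)^3 (full precision, rounded at the end) = 1069923.70

1069923.70


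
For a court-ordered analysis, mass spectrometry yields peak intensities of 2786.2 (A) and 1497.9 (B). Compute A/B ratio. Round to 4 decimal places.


Spectral peak ratio:
Peak A = 2786.2 counts
Peak B = 1497.9 counts
Ratio = 2786.2 / 1497.9 = 1.8601

1.8601


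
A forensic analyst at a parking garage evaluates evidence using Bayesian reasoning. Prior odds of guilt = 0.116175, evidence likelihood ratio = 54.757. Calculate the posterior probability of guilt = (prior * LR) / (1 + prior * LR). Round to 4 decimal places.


Bayesian evidence evaluation:
Posterior odds = prior_odds * LR = 0.116175 * 54.757 = 6.361394
Posterior probability = posterior_odds / (1 + posterior_odds)
= 6.361394 / (1 + 6.361394)
= 6.361394 / 7.361394
= 0.8642

0.8642


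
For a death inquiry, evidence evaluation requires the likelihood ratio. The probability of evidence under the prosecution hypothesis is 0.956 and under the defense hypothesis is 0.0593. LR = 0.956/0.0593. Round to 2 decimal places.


Likelihood ratio calculation:
LR = P(E|Hp) / P(E|Hd)
LR = 0.956 / 0.0593
LR = 16.12

16.12


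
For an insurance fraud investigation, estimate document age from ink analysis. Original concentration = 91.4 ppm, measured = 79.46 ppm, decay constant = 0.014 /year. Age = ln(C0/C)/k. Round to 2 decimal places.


Document age estimation:
C0/C = 91.4 / 79.46 = 1.150264
ln(C0/C) = 0.139991
t = 0.139991 / 0.014 = 10.00 years

10.00


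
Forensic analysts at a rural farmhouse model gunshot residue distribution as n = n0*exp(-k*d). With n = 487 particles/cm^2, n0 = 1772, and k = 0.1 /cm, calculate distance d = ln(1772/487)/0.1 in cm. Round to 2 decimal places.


GSR distance calculation:
n0/n = 1772 / 487 = 3.638604
ln(n0/n) = 1.2916
d = 1.2916 / 0.1 = 12.92 cm

12.92


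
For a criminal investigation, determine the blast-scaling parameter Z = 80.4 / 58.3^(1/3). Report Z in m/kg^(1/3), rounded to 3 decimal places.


Scaled distance calculation:
W^(1/3) = 58.3^(1/3) = 3.877539
Z = R / W^(1/3) = 80.4 / 3.877539
Z = 20.735 m/kg^(1/3)

20.735


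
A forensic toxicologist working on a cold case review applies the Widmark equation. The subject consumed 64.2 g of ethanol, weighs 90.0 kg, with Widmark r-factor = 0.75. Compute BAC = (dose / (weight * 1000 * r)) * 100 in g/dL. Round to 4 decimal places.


Applying the Widmark formula:
BAC = (dose_g / (body_wt * 1000 * r)) * 100
Denominator = 90.0 * 1000 * 0.75 = 67500
BAC = (64.2 / 67500) * 100
BAC = 0.0951 g/dL

0.0951


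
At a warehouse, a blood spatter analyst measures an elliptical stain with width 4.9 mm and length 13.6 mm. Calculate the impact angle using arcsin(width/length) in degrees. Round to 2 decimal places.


Blood spatter impact angle calculation:
width / length = 4.9 / 13.6 = 0.360294
angle = arcsin(0.360294)
angle = 21.12 degrees

21.12


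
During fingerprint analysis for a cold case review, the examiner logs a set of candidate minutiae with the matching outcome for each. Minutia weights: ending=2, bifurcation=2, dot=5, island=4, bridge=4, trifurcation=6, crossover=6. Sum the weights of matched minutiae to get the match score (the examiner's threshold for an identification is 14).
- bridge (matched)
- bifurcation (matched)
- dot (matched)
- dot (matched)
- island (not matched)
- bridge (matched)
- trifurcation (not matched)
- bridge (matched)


Weighted minutiae match score:
  bridge: matched, +4 (running total 4)
  bifurcation: matched, +2 (running total 6)
  dot: matched, +5 (running total 11)
  dot: matched, +5 (running total 16)
  island: not matched, +0
  bridge: matched, +4 (running total 20)
  trifurcation: not matched, +0
  bridge: matched, +4 (running total 24)
Total score = 24
Threshold = 14; verdict = identification

24


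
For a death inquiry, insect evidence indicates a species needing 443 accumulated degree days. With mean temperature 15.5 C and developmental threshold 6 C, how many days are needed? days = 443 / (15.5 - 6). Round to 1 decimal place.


Insect development time:
Effective temperature = avg_temp - T_base = 15.5 - 6 = 9.5 C
Days = ADD / effective_temp = 443 / 9.5 = 46.6 days

46.6


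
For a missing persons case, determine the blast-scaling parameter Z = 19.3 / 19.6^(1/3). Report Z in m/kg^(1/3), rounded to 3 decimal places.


Scaled distance calculation:
W^(1/3) = 19.6^(1/3) = 2.696199
Z = R / W^(1/3) = 19.3 / 2.696199
Z = 7.158 m/kg^(1/3)

7.158


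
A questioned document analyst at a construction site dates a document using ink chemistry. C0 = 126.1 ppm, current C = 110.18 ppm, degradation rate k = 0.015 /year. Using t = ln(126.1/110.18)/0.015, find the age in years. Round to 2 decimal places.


Document age estimation:
C0/C = 126.1 / 110.18 = 1.144491
ln(C0/C) = 0.13496
t = 0.13496 / 0.015 = 9.00 years

9.00


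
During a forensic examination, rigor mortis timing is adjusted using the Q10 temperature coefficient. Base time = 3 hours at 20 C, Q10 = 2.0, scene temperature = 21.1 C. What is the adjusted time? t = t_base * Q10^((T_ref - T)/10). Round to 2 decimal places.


Rigor mortis time adjustment:
Exponent = (T_ref - T_actual) / 10 = (20 - 21.1) / 10 = -0.11
Q10 factor = 2.0^-0.11 = 0.92659
t_adjusted = 3 * 0.92659 = 2.78 hours

2.78


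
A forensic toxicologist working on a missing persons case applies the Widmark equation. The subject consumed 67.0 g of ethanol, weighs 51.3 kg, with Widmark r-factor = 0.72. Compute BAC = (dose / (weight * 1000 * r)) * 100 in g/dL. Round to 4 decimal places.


Applying the Widmark formula:
BAC = (dose_g / (body_wt * 1000 * r)) * 100
Denominator = 51.3 * 1000 * 0.72 = 36936
BAC = (67.0 / 36936) * 100
BAC = 0.1814 g/dL

0.1814


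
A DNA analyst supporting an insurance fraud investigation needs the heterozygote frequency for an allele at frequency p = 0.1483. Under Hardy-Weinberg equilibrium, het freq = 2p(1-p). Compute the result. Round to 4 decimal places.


Hardy-Weinberg heterozygote frequency:
q = 1 - p = 1 - 0.1483 = 0.8517
2pq = 2 * 0.1483 * 0.8517 = 0.2526

0.2526


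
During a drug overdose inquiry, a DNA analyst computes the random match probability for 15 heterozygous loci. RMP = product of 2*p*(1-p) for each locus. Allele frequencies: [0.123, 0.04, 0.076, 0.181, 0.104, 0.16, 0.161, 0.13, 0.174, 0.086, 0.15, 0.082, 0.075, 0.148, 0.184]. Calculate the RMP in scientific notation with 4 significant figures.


Computing RMP for 15 loci:
Locus 1: 2 * 0.123 * 0.877 = 0.215742
Locus 2: 2 * 0.04 * 0.96 = 0.0768
Locus 3: 2 * 0.076 * 0.924 = 0.140448
Locus 4: 2 * 0.181 * 0.819 = 0.296478
Locus 5: 2 * 0.104 * 0.896 = 0.186368
Locus 6: 2 * 0.16 * 0.84 = 0.2688
Locus 7: 2 * 0.161 * 0.839 = 0.270158
Locus 8: 2 * 0.13 * 0.87 = 0.2262
Locus 9: 2 * 0.174 * 0.826 = 0.287448
Locus 10: 2 * 0.086 * 0.914 = 0.157208
Locus 11: 2 * 0.15 * 0.85 = 0.255
Locus 12: 2 * 0.082 * 0.918 = 0.150552
Locus 13: 2 * 0.075 * 0.925 = 0.13875
Locus 14: 2 * 0.148 * 0.852 = 0.252192
Locus 15: 2 * 0.184 * 0.816 = 0.300288
RMP = 3.850e-11

3.850e-11


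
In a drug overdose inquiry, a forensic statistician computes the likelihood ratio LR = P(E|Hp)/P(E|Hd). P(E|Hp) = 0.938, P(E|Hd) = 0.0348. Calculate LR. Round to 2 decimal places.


Likelihood ratio calculation:
LR = P(E|Hp) / P(E|Hd)
LR = 0.938 / 0.0348
LR = 26.95

26.95


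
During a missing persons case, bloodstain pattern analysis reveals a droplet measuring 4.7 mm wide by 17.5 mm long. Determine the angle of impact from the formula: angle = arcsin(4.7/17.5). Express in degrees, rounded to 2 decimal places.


Blood spatter impact angle calculation:
width / length = 4.7 / 17.5 = 0.268571
angle = arcsin(0.268571)
angle = 15.58 degrees

15.58


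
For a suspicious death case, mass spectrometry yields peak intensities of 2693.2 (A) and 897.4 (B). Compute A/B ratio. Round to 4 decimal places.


Spectral peak ratio:
Peak A = 2693.2 counts
Peak B = 897.4 counts
Ratio = 2693.2 / 897.4 = 3.0011

3.0011


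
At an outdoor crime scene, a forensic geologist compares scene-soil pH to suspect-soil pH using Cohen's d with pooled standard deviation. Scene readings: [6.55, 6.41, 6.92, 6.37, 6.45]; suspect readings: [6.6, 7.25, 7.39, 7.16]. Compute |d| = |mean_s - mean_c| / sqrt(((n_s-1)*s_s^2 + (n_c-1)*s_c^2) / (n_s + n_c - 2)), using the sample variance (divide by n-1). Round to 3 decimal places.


Pooled-variance Cohen's d for soil pH comparison:
Scene mean = 32.7 / 5 = 6.54
Suspect mean = 28.4 / 4 = 7.1
Scene sample variance s_s^2 = 0.0496
Suspect sample variance s_c^2 = 0.120067
Pooled variance = ((n_s-1)*s_s^2 + (n_c-1)*s_c^2) / (n_s + n_c - 2) = 0.0798
Pooled SD = sqrt(0.0798) = 0.282489
Mean difference = -0.56
|d| = |-0.56| / 0.282489 = 1.982

1.982


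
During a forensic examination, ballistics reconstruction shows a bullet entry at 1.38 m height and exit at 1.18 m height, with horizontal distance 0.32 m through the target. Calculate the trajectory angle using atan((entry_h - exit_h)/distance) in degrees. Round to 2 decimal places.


Bullet trajectory angle:
Height difference = 1.38 - 1.18 = 0.2 m
angle = atan(0.2 / 0.32)
angle = atan(0.625)
angle = 32.01 degrees

32.01


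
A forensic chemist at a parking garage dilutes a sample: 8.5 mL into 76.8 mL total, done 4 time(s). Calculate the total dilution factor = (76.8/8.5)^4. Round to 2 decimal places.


Dilution factor calculation:
Single dilution = V_total / V_sample = 76.8 / 8.5 ≈ 9.035294
Number of dilutions = 4
Total DF = (76.8 / 8.5)^4 (full precision, rounded at the end) = 6664.52

6664.52


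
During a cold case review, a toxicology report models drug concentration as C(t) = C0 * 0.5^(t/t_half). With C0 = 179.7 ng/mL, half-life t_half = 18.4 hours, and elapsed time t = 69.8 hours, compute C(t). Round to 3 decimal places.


Drug concentration decay:
Number of half-lives = t / t_half = 69.8 / 18.4 = 3.793478
Decay factor = 0.5^3.793478 = 0.07211894
C(t) = 179.7 * 0.07211894 = 12.960 ng/mL

12.960


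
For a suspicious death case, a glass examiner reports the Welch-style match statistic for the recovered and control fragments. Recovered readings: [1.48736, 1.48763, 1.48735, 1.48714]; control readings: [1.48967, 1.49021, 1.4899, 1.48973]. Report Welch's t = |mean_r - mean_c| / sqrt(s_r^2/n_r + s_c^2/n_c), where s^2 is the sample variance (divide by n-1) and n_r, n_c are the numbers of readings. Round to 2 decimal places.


Welch's t-criterion for glass RI comparison:
Recovered mean = sum / n_r = 5.94948 / 4 = 1.48737
Control mean = sum / n_c = 5.95951 / 4 = 1.4898775
Recovered sample variance s_r^2 = 4.03333e-08
Control sample variance s_c^2 = 5.8625e-08
Welch SE (unpooled) = sqrt(s_r^2/n_r + s_c^2/n_c) = sqrt(1.00833e-08 + 1.46563e-08) = sqrt(2.47396e-08) = 0.000157288
|mean_r - mean_c| = 0.0025075
t = 0.0025075 / 0.000157288 = 15.94

15.94


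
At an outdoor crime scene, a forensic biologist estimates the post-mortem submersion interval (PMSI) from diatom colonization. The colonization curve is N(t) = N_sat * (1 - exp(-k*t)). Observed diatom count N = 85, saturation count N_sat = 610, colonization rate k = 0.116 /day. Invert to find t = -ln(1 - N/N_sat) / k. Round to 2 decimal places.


PMSI from diatom colonization curve:
N / N_sat = 85 / 610 = 0.139344
1 - N/N_sat = 0.860656
ln(1 - N/N_sat) = -0.15006
t = -ln(1 - N/N_sat) / k = -(-0.15006) / 0.116 = 1.29 days

1.29


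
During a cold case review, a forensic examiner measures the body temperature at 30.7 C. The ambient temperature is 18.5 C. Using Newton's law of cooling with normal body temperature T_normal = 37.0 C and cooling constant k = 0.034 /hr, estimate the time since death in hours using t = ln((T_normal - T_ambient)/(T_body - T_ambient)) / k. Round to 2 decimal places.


Using Newton's law of cooling:
t = ln((T_normal - T_ambient) / (T_body - T_ambient)) / k
T_normal - T_ambient = 18.5
T_body - T_ambient = 12.2
Ratio = 1.516393
ln(ratio) = 0.416334
t = 0.416334 / 0.034 = 12.25 hours

12.25


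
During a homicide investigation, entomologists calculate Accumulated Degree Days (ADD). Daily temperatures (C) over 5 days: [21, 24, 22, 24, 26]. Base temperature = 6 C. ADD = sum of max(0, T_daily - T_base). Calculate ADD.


Computing ADD day by day:
Day 1: max(0, 21 - 6) = 15
Day 2: max(0, 24 - 6) = 18
Day 3: max(0, 22 - 6) = 16
Day 4: max(0, 24 - 6) = 18
Day 5: max(0, 26 - 6) = 20
Total ADD = 87

87


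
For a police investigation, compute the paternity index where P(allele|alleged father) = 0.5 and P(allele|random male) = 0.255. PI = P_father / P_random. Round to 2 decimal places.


Paternity Index calculation:
PI = P(allele|father) / P(allele|random)
PI = 0.5 / 0.255
PI = 1.96

1.96


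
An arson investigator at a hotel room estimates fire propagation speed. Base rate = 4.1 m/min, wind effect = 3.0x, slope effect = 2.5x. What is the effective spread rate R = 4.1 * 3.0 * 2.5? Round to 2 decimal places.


Fire spread rate calculation:
R = R0 * wind_factor * slope_factor
= 4.1 * 3.0 * 2.5
= 12.3 * 2.5
= 30.75 m/min

30.75


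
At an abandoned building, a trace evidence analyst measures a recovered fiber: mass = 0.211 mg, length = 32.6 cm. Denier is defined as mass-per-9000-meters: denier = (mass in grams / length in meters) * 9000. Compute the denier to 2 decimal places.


Denier calculation:
Mass in grams = 0.211 mg / 1000 = 0.000211 g
Length in meters = 32.6 cm / 100 = 0.326 m
Linear density = mass / length = 0.000211 / 0.326 = 0.00064724 g/m
Denier = (g/m) * 9000 = 0.00064724 * 9000 = 5.83

5.83


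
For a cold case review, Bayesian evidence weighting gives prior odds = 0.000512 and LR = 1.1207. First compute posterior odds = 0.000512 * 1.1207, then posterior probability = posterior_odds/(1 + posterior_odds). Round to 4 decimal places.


Bayesian evidence evaluation:
Posterior odds = prior_odds * LR = 0.000512 * 1.1207 = 0.0005737984
Posterior probability = posterior_odds / (1 + posterior_odds)
= 0.0005737984 / (1 + 0.0005737984)
= 0.0005737984 / 1.0005737984
= 0.0006

0.0006


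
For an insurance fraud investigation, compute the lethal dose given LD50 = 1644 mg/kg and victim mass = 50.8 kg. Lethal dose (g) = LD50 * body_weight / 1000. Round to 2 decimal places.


Lethal dose calculation:
Lethal dose = LD50 * body_weight / 1000
= 1644 * 50.8 / 1000
= 83515.2 / 1000
= 83.52 g

83.52


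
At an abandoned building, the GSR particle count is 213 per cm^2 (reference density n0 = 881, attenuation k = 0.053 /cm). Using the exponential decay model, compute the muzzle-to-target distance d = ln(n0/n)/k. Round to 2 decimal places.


GSR distance calculation:
n0/n = 881 / 213 = 4.13615
ln(n0/n) = 1.419765
d = 1.419765 / 0.053 = 26.79 cm

26.79


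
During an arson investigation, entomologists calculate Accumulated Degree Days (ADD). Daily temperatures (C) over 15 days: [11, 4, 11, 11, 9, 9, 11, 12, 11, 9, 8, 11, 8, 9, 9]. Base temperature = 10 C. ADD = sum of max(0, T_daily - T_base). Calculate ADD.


Computing ADD day by day:
Day 1: max(0, 11 - 10) = 1
Day 2: max(0, 4 - 10) = 0
Day 3: max(0, 11 - 10) = 1
Day 4: max(0, 11 - 10) = 1
Day 5: max(0, 9 - 10) = 0
Day 6: max(0, 9 - 10) = 0
Day 7: max(0, 11 - 10) = 1
Day 8: max(0, 12 - 10) = 2
Day 9: max(0, 11 - 10) = 1
Day 10: max(0, 9 - 10) = 0
Day 11: max(0, 8 - 10) = 0
Day 12: max(0, 11 - 10) = 1
Day 13: max(0, 8 - 10) = 0
Day 14: max(0, 9 - 10) = 0
Day 15: max(0, 9 - 10) = 0
Total ADD = 8

8


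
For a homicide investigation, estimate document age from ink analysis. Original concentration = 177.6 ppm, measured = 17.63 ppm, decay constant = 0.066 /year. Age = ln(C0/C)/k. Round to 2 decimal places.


Document age estimation:
C0/C = 177.6 / 17.63 = 10.073738
ln(C0/C) = 2.309932
t = 2.309932 / 0.066 = 35.00 years

35.00


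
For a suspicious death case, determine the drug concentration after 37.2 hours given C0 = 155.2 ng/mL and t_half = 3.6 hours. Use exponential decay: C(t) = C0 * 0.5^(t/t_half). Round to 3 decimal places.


Drug concentration decay:
Number of half-lives = t / t_half = 37.2 / 3.6 = 10.333333
Decay factor = 0.5^10.333333 = 0.0007751
C(t) = 155.2 * 0.0007751 = 0.120 ng/mL

0.120


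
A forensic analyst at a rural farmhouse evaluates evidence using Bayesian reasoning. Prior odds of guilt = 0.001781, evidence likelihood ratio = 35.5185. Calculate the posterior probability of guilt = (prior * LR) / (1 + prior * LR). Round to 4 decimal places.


Bayesian evidence evaluation:
Posterior odds = prior_odds * LR = 0.001781 * 35.5185 = 0.06325845
Posterior probability = posterior_odds / (1 + posterior_odds)
= 0.06325845 / (1 + 0.06325845)
= 0.06325845 / 1.06325845
= 0.0595

0.0595


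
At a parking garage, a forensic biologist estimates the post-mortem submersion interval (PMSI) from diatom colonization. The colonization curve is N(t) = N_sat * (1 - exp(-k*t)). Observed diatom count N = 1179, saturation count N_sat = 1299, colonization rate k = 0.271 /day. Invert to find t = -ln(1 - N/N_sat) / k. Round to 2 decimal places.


PMSI from diatom colonization curve:
N / N_sat = 1179 / 1299 = 0.907621
1 - N/N_sat = 0.092379
ln(1 - N/N_sat) = -2.381856
t = -ln(1 - N/N_sat) / k = -(-2.381856) / 0.271 = 8.79 days

8.79


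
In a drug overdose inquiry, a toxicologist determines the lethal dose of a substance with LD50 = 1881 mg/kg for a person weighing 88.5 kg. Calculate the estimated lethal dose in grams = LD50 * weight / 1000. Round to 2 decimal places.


Lethal dose calculation:
Lethal dose = LD50 * body_weight / 1000
= 1881 * 88.5 / 1000
= 166468.5 / 1000
= 166.47 g

166.47


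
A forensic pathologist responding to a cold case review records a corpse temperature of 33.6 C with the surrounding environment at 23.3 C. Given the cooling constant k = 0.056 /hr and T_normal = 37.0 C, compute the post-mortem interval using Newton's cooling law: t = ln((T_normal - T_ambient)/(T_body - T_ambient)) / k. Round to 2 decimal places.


Using Newton's law of cooling:
t = ln((T_normal - T_ambient) / (T_body - T_ambient)) / k
T_normal - T_ambient = 13.7
T_body - T_ambient = 10.3
Ratio = 1.330097
ln(ratio) = 0.285252
t = 0.285252 / 0.056 = 5.09 hours

5.09


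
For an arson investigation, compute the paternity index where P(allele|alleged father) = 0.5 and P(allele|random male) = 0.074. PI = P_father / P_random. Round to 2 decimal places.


Paternity Index calculation:
PI = P(allele|father) / P(allele|random)
PI = 0.5 / 0.074
PI = 6.76

6.76


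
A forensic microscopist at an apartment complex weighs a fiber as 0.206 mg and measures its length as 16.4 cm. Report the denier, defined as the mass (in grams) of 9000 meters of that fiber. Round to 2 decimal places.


Denier calculation:
Mass in grams = 0.206 mg / 1000 = 0.000206 g
Length in meters = 16.4 cm / 100 = 0.164 m
Linear density = mass / length = 0.000206 / 0.164 = 0.0012561 g/m
Denier = (g/m) * 9000 = 0.0012561 * 9000 = 11.30

11.30


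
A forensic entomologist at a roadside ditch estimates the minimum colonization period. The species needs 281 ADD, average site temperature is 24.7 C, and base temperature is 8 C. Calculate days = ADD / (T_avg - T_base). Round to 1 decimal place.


Insect development time:
Effective temperature = avg_temp - T_base = 24.7 - 8 = 16.7 C
Days = ADD / effective_temp = 281 / 16.7 = 16.8 days

16.8


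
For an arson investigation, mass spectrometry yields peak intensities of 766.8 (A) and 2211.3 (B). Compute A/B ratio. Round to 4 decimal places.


Spectral peak ratio:
Peak A = 766.8 counts
Peak B = 2211.3 counts
Ratio = 766.8 / 2211.3 = 0.3468

0.3468


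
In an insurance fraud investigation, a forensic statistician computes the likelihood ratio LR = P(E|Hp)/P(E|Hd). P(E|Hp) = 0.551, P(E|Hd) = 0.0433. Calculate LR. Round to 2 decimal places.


Likelihood ratio calculation:
LR = P(E|Hp) / P(E|Hd)
LR = 0.551 / 0.0433
LR = 12.73

12.73


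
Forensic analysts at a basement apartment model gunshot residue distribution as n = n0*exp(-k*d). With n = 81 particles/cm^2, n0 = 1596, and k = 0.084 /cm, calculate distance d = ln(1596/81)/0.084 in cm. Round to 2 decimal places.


GSR distance calculation:
n0/n = 1596 / 81 = 19.703704
ln(n0/n) = 2.980807
d = 2.980807 / 0.084 = 35.49 cm

35.49


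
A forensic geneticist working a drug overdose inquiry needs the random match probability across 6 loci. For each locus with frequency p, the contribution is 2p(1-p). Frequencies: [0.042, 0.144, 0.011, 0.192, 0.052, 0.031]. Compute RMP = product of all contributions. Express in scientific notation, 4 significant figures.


Computing RMP for 6 loci:
Locus 1: 2 * 0.042 * 0.958 = 0.080472
Locus 2: 2 * 0.144 * 0.856 = 0.246528
Locus 3: 2 * 0.011 * 0.989 = 0.021758
Locus 4: 2 * 0.192 * 0.808 = 0.310272
Locus 5: 2 * 0.052 * 0.948 = 0.098592
Locus 6: 2 * 0.031 * 0.969 = 0.060078
RMP = 7.933e-07

7.933e-07


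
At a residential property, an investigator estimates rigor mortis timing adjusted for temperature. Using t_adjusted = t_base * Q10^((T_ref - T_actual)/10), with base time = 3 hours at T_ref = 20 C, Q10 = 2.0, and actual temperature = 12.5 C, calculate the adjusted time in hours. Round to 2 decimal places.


Rigor mortis time adjustment:
Exponent = (T_ref - T_actual) / 10 = (20 - 12.5) / 10 = 0.75
Q10 factor = 2.0^0.75 = 1.68179
t_adjusted = 3 * 1.68179 = 5.05 hours

5.05


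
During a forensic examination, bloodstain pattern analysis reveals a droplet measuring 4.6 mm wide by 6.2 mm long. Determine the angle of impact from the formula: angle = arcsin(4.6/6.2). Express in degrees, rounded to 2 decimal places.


Blood spatter impact angle calculation:
width / length = 4.6 / 6.2 = 0.741935
angle = arcsin(0.741935)
angle = 47.90 degrees

47.90


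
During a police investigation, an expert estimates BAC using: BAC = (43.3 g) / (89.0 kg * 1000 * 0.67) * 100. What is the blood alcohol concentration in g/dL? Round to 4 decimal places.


Applying the Widmark formula:
BAC = (dose_g / (body_wt * 1000 * r)) * 100
Denominator = 89.0 * 1000 * 0.67 = 59630
BAC = (43.3 / 59630) * 100
BAC = 0.0726 g/dL

0.0726


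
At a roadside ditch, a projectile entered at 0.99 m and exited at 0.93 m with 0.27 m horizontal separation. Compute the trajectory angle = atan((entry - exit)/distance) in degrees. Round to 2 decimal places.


Bullet trajectory angle:
Height difference = 0.99 - 0.93 = 0.06 m
angle = atan(0.06 / 0.27)
angle = atan(0.222222)
angle = 12.53 degrees

12.53


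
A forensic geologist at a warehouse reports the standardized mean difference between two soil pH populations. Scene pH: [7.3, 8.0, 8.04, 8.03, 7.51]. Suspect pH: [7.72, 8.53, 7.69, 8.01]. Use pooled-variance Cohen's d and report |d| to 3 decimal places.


Pooled-variance Cohen's d for soil pH comparison:
Scene mean = 38.88 / 5 = 7.776
Suspect mean = 31.95 / 4 = 7.9875
Scene sample variance s_s^2 = 0.12043
Suspect sample variance s_c^2 = 0.151625
Pooled variance = ((n_s-1)*s_s^2 + (n_c-1)*s_c^2) / (n_s + n_c - 2) = 0.133799
Pooled SD = sqrt(0.133799) = 0.365785
Mean difference = -0.2115
|d| = |-0.2115| / 0.365785 = 0.578

0.578


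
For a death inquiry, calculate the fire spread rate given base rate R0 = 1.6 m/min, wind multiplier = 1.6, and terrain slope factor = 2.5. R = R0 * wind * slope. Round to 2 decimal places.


Fire spread rate calculation:
R = R0 * wind_factor * slope_factor
= 1.6 * 1.6 * 2.5
= 2.56 * 2.5
= 6.40 m/min

6.40


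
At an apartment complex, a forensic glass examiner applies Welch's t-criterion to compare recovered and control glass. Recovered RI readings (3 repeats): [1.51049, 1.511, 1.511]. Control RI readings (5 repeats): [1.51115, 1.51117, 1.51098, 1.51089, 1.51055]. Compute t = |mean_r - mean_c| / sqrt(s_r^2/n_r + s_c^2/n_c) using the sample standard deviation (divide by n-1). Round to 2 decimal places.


Welch's t-criterion for glass RI comparison:
Recovered mean = sum / n_r = 4.53249 / 3 = 1.51083
Control mean = sum / n_c = 7.55474 / 5 = 1.510948
Recovered sample variance s_r^2 = 8.67e-08
Control sample variance s_c^2 = 6.322e-08
Welch SE (unpooled) = sqrt(s_r^2/n_r + s_c^2/n_c) = sqrt(2.89e-08 + 1.2644e-08) = sqrt(4.1544e-08) = 0.000203823
|mean_r - mean_c| = 0.000118
t = 0.000118 / 0.000203823 = 0.58

0.58


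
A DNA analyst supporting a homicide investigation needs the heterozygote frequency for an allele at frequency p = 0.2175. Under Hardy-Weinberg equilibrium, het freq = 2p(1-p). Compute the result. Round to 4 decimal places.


Hardy-Weinberg heterozygote frequency:
q = 1 - p = 1 - 0.2175 = 0.7825
2pq = 2 * 0.2175 * 0.7825 = 0.3404

0.3404


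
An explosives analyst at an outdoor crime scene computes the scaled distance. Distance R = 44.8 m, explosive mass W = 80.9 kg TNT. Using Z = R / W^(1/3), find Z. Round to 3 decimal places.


Scaled distance calculation:
W^(1/3) = 80.9^(1/3) = 4.324967
Z = R / W^(1/3) = 44.8 / 4.324967
Z = 10.358 m/kg^(1/3)

10.358


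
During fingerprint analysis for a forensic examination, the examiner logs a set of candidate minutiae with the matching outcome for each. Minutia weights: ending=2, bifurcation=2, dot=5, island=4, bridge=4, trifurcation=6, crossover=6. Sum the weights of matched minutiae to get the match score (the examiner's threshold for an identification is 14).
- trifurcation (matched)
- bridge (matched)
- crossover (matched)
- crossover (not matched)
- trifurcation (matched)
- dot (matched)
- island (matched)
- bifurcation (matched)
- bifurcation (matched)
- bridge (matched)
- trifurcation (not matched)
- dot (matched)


Weighted minutiae match score:
  trifurcation: matched, +6 (running total 6)
  bridge: matched, +4 (running total 10)
  crossover: matched, +6 (running total 16)
  crossover: not matched, +0
  trifurcation: matched, +6 (running total 22)
  dot: matched, +5 (running total 27)
  island: matched, +4 (running total 31)
  bifurcation: matched, +2 (running total 33)
  bifurcation: matched, +2 (running total 35)
  bridge: matched, +4 (running total 39)
  trifurcation: not matched, +0
  dot: matched, +5 (running total 44)
Total score = 44
Threshold = 14; verdict = identification

44


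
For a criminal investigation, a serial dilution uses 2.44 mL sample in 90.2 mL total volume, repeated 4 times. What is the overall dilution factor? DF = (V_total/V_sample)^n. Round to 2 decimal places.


Dilution factor calculation:
Single dilution = V_total / V_sample = 90.2 / 2.44 ≈ 36.967213
Number of dilutions = 4
Total DF = (90.2 / 2.44)^4 (full precision, rounded at the end) = 1867526.81

1867526.81


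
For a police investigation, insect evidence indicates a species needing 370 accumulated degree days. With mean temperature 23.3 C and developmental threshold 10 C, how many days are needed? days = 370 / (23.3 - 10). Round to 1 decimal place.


Insect development time:
Effective temperature = avg_temp - T_base = 23.3 - 10 = 13.3 C
Days = ADD / effective_temp = 370 / 13.3 = 27.8 days

27.8


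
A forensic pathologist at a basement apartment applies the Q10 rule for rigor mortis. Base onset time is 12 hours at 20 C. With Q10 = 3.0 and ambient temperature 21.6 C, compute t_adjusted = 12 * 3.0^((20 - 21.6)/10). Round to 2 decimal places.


Rigor mortis time adjustment:
Exponent = (T_ref - T_actual) / 10 = (20 - 21.6) / 10 = -0.16
Q10 factor = 3.0^-0.16 = 0.8388
t_adjusted = 12 * 0.8388 = 10.07 hours

10.07
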